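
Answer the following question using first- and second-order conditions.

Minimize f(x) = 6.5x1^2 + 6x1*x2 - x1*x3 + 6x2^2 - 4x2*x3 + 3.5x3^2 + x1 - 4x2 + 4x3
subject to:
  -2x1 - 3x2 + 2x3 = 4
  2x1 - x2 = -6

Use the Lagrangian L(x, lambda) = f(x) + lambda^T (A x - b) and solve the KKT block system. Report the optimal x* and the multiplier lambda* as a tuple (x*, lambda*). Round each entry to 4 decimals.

Form the Lagrangian:
  L(x, lambda) = (1/2) x^T Q x + c^T x + lambda^T (A x - b)
Stationarity (grad_x L = 0): Q x + c + A^T lambda = 0.
Primal feasibility: A x = b.

This gives the KKT block system:
  [ Q   A^T ] [ x     ]   [-c ]
  [ A    0  ] [ lambda ] = [ b ]

Solving the linear system:
  x*      = (-2.416, 1.168, 1.336)
  lambda* = (-5.548, 6.82)
  f(x*)   = 30.684

x* = (-2.416, 1.168, 1.336), lambda* = (-5.548, 6.82)


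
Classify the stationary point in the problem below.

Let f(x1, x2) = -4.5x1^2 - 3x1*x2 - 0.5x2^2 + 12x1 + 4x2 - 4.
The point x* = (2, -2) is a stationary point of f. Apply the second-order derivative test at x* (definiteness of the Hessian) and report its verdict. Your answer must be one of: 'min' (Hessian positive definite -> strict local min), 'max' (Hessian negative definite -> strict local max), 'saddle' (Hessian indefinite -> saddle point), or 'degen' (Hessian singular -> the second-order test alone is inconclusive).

Compute the Hessian H = grad^2 f:
  H = [[-9, -3], [-3, -1]]
Verify stationarity: grad f(x*) = H x* + g = (0, 0).
Eigenvalues of H: -10, 0.
H has a zero eigenvalue (singular; negative semidefinite but not definite), so H is neither positive definite, negative definite, nor indefinite. The second-order test alone is inconclusive -> degen.
(Indeed, f is constant along the null direction of H through x*, so x* is not a strict local extremum.)

degen


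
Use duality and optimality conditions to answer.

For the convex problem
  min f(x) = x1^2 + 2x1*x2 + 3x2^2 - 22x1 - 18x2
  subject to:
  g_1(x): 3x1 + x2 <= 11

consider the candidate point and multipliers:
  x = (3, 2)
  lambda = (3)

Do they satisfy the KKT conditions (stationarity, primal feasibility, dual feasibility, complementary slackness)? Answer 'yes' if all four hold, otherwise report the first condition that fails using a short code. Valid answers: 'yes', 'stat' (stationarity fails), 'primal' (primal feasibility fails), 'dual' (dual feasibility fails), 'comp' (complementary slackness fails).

Gradient of f: grad f(x) = Q x + c = (-12, 0)
Constraint values g_i(x) = a_i^T x - b_i:
  g_1((3, 2)) = 0
Stationarity residual: grad f(x) + sum_i lambda_i a_i = (-3, 3)
  -> stationarity FAILS
Primal feasibility (all g_i <= 0): OK
Dual feasibility (all lambda_i >= 0): OK
Complementary slackness (lambda_i * g_i(x) = 0 for all i): OK

Verdict: the first failing condition is stationarity -> stat.

stat


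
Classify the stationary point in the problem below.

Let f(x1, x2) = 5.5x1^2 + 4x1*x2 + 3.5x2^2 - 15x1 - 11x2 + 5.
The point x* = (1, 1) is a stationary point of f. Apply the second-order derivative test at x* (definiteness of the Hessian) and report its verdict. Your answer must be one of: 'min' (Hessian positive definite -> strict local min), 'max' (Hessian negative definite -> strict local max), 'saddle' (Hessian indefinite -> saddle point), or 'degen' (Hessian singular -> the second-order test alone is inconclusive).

Compute the Hessian H = grad^2 f:
  H = [[11, 4], [4, 7]]
Verify stationarity: grad f(x*) = H x* + g = (0, 0).
Eigenvalues of H: 4.5279, 13.4721.
Both eigenvalues > 0, so H is positive definite -> x* is a strict local min.

min


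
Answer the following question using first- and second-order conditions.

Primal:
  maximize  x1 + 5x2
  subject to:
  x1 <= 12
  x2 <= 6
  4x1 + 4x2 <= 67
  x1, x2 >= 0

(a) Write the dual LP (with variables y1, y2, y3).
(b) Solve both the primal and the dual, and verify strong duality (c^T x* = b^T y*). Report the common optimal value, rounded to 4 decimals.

The standard primal-dual pair for 'max c^T x s.t. A x <= b, x >= 0' is:
  Dual:  min b^T y  s.t.  A^T y >= c,  y >= 0.

So the dual LP is:
  minimize  12y1 + 6y2 + 67y3
  subject to:
    y1 + 4y3 >= 1
    y2 + 4y3 >= 5
    y1, y2, y3 >= 0

Solving the primal: x* = (10.75, 6).
  primal value c^T x* = 40.75.
Solving the dual: y* = (0, 4, 0.25).
  dual value b^T y* = 40.75.
Strong duality: c^T x* = b^T y*. Confirmed.

40.75


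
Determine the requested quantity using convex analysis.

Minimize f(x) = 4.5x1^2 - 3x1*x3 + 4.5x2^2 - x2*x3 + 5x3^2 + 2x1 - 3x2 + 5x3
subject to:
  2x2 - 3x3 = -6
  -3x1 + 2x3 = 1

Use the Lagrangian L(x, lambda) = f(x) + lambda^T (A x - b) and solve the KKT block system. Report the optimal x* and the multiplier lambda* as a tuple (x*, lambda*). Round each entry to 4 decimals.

Form the Lagrangian:
  L(x, lambda) = (1/2) x^T Q x + c^T x + lambda^T (A x - b)
Stationarity (grad_x L = 0): Q x + c + A^T lambda = 0.
Primal feasibility: A x = b.

This gives the KKT block system:
  [ Q   A^T ] [ x     ]   [-c ]
  [ A    0  ] [ lambda ] = [ b ]

Solving the linear system:
  x*      = (0.5637, -0.9817, 1.3456)
  lambda* = (6.5902, 1.0122)
  f(x*)   = 24.6646

x* = (0.5637, -0.9817, 1.3456), lambda* = (6.5902, 1.0122)


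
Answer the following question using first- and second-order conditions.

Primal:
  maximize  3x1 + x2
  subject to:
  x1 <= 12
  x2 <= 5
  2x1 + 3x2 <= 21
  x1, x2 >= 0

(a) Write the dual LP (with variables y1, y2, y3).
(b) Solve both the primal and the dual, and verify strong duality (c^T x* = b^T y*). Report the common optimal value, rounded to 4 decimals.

The standard primal-dual pair for 'max c^T x s.t. A x <= b, x >= 0' is:
  Dual:  min b^T y  s.t.  A^T y >= c,  y >= 0.

So the dual LP is:
  minimize  12y1 + 5y2 + 21y3
  subject to:
    y1 + 2y3 >= 3
    y2 + 3y3 >= 1
    y1, y2, y3 >= 0

Solving the primal: x* = (10.5, 0).
  primal value c^T x* = 31.5.
Solving the dual: y* = (0, 0, 1.5).
  dual value b^T y* = 31.5.
Strong duality: c^T x* = b^T y*. Confirmed.

31.5


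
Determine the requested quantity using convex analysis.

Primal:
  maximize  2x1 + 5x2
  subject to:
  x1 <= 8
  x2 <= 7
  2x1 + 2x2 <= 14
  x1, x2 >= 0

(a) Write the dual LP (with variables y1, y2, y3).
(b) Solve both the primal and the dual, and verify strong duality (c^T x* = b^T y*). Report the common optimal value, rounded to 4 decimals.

The standard primal-dual pair for 'max c^T x s.t. A x <= b, x >= 0' is:
  Dual:  min b^T y  s.t.  A^T y >= c,  y >= 0.

So the dual LP is:
  minimize  8y1 + 7y2 + 14y3
  subject to:
    y1 + 2y3 >= 2
    y2 + 2y3 >= 5
    y1, y2, y3 >= 0

Solving the primal: x* = (0, 7).
  primal value c^T x* = 35.
Solving the dual: y* = (0, 3, 1).
  dual value b^T y* = 35.
Strong duality: c^T x* = b^T y*. Confirmed.

35


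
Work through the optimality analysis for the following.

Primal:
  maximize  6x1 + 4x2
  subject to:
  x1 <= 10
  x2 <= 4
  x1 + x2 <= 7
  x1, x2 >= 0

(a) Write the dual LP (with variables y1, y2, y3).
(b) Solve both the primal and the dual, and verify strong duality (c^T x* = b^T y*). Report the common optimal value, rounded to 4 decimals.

The standard primal-dual pair for 'max c^T x s.t. A x <= b, x >= 0' is:
  Dual:  min b^T y  s.t.  A^T y >= c,  y >= 0.

So the dual LP is:
  minimize  10y1 + 4y2 + 7y3
  subject to:
    y1 + y3 >= 6
    y2 + y3 >= 4
    y1, y2, y3 >= 0

Solving the primal: x* = (7, 0).
  primal value c^T x* = 42.
Solving the dual: y* = (0, 0, 6).
  dual value b^T y* = 42.
Strong duality: c^T x* = b^T y*. Confirmed.

42


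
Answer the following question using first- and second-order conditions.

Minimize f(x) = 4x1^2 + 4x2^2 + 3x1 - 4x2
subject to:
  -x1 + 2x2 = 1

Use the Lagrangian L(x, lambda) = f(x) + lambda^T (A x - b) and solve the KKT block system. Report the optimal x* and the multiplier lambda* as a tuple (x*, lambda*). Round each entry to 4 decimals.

Form the Lagrangian:
  L(x, lambda) = (1/2) x^T Q x + c^T x + lambda^T (A x - b)
Stationarity (grad_x L = 0): Q x + c + A^T lambda = 0.
Primal feasibility: A x = b.

This gives the KKT block system:
  [ Q   A^T ] [ x     ]   [-c ]
  [ A    0  ] [ lambda ] = [ b ]

Solving the linear system:
  x*      = (-0.3, 0.35)
  lambda* = (0.6)
  f(x*)   = -1.45

x* = (-0.3, 0.35), lambda* = (0.6)


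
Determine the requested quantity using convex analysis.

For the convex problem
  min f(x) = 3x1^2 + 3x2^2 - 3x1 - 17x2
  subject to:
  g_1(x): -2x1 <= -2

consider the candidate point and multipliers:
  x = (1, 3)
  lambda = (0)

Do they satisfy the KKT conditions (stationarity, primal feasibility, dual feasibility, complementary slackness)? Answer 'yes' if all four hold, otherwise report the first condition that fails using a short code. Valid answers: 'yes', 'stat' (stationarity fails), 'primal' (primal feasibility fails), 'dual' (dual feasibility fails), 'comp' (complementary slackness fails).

Gradient of f: grad f(x) = Q x + c = (3, 1)
Constraint values g_i(x) = a_i^T x - b_i:
  g_1((1, 3)) = 0
Stationarity residual: grad f(x) + sum_i lambda_i a_i = (3, 1)
  -> stationarity FAILS
Primal feasibility (all g_i <= 0): OK
Dual feasibility (all lambda_i >= 0): OK
Complementary slackness (lambda_i * g_i(x) = 0 for all i): OK

Verdict: the first failing condition is stationarity -> stat.

stat


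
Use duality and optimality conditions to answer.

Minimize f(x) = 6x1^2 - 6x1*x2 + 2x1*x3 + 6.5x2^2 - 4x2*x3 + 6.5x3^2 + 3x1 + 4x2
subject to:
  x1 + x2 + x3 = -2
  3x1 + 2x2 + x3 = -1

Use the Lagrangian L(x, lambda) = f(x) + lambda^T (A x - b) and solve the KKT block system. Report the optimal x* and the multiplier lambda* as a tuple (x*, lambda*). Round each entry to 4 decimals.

Form the Lagrangian:
  L(x, lambda) = (1/2) x^T Q x + c^T x + lambda^T (A x - b)
Stationarity (grad_x L = 0): Q x + c + A^T lambda = 0.
Primal feasibility: A x = b.

This gives the KKT block system:
  [ Q   A^T ] [ x     ]   [-c ]
  [ A    0  ] [ lambda ] = [ b ]

Solving the linear system:
  x*      = (0.9091, -0.8182, -2.0909)
  lambda* = (40.4545, -18.3636)
  f(x*)   = 31

x* = (0.9091, -0.8182, -2.0909), lambda* = (40.4545, -18.3636)


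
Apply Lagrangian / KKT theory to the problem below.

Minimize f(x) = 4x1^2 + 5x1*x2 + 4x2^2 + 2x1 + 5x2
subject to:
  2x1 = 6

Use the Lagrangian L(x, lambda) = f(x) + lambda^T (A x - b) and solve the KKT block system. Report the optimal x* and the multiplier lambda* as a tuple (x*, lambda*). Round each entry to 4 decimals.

Form the Lagrangian:
  L(x, lambda) = (1/2) x^T Q x + c^T x + lambda^T (A x - b)
Stationarity (grad_x L = 0): Q x + c + A^T lambda = 0.
Primal feasibility: A x = b.

This gives the KKT block system:
  [ Q   A^T ] [ x     ]   [-c ]
  [ A    0  ] [ lambda ] = [ b ]

Solving the linear system:
  x*      = (3, -2.5)
  lambda* = (-6.75)
  f(x*)   = 17

x* = (3, -2.5), lambda* = (-6.75)


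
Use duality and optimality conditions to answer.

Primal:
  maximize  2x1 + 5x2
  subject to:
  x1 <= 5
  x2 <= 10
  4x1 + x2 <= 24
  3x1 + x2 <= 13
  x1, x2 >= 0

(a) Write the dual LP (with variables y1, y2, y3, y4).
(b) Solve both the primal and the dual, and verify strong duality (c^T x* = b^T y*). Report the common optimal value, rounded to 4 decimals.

The standard primal-dual pair for 'max c^T x s.t. A x <= b, x >= 0' is:
  Dual:  min b^T y  s.t.  A^T y >= c,  y >= 0.

So the dual LP is:
  minimize  5y1 + 10y2 + 24y3 + 13y4
  subject to:
    y1 + 4y3 + 3y4 >= 2
    y2 + y3 + y4 >= 5
    y1, y2, y3, y4 >= 0

Solving the primal: x* = (1, 10).
  primal value c^T x* = 52.
Solving the dual: y* = (0, 4.3333, 0, 0.6667).
  dual value b^T y* = 52.
Strong duality: c^T x* = b^T y*. Confirmed.

52


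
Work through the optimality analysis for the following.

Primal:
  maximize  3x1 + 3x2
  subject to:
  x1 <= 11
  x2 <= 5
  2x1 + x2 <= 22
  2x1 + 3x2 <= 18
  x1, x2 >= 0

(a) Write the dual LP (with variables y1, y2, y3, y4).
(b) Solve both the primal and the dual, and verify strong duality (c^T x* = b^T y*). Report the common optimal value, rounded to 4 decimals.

The standard primal-dual pair for 'max c^T x s.t. A x <= b, x >= 0' is:
  Dual:  min b^T y  s.t.  A^T y >= c,  y >= 0.

So the dual LP is:
  minimize  11y1 + 5y2 + 22y3 + 18y4
  subject to:
    y1 + 2y3 + 2y4 >= 3
    y2 + y3 + 3y4 >= 3
    y1, y2, y3, y4 >= 0

Solving the primal: x* = (9, 0).
  primal value c^T x* = 27.
Solving the dual: y* = (0, 0, 0, 1.5).
  dual value b^T y* = 27.
Strong duality: c^T x* = b^T y*. Confirmed.

27


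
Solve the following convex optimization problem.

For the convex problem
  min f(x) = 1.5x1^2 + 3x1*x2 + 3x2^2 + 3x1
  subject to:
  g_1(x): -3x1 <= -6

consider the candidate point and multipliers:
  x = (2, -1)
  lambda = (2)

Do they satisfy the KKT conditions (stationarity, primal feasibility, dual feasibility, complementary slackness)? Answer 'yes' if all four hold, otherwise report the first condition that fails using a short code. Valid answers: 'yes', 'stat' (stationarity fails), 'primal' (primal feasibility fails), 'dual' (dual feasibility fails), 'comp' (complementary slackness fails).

Gradient of f: grad f(x) = Q x + c = (6, 0)
Constraint values g_i(x) = a_i^T x - b_i:
  g_1((2, -1)) = 0
Stationarity residual: grad f(x) + sum_i lambda_i a_i = (0, 0)
  -> stationarity OK
Primal feasibility (all g_i <= 0): OK
Dual feasibility (all lambda_i >= 0): OK
Complementary slackness (lambda_i * g_i(x) = 0 for all i): OK

Verdict: yes, KKT holds.

yes


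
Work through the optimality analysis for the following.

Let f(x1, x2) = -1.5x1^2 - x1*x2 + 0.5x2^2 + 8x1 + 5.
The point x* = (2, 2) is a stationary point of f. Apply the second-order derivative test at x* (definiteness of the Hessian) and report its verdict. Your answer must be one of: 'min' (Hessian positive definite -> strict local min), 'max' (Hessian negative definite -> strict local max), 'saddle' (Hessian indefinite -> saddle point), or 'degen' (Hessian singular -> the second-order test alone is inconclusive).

Compute the Hessian H = grad^2 f:
  H = [[-3, -1], [-1, 1]]
Verify stationarity: grad f(x*) = H x* + g = (0, 0).
Eigenvalues of H: -3.2361, 1.2361.
Eigenvalues have mixed signs, so H is indefinite -> x* is a saddle point.

saddle


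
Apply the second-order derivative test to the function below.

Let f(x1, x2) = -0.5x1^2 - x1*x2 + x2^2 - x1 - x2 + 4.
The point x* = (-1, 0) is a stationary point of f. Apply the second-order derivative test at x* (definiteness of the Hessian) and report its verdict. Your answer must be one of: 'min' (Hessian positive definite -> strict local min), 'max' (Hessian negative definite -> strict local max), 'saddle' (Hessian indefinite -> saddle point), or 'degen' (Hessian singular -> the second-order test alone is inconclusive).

Compute the Hessian H = grad^2 f:
  H = [[-1, -1], [-1, 2]]
Verify stationarity: grad f(x*) = H x* + g = (0, 0).
Eigenvalues of H: -1.3028, 2.3028.
Eigenvalues have mixed signs, so H is indefinite -> x* is a saddle point.

saddle


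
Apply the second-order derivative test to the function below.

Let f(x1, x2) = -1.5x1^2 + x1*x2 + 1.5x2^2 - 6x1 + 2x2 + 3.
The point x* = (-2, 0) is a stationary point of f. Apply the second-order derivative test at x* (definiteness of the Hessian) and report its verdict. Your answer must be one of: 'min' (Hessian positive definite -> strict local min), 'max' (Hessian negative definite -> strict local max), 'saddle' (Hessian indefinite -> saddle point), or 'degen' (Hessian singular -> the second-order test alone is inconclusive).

Compute the Hessian H = grad^2 f:
  H = [[-3, 1], [1, 3]]
Verify stationarity: grad f(x*) = H x* + g = (0, 0).
Eigenvalues of H: -3.1623, 3.1623.
Eigenvalues have mixed signs, so H is indefinite -> x* is a saddle point.

saddle


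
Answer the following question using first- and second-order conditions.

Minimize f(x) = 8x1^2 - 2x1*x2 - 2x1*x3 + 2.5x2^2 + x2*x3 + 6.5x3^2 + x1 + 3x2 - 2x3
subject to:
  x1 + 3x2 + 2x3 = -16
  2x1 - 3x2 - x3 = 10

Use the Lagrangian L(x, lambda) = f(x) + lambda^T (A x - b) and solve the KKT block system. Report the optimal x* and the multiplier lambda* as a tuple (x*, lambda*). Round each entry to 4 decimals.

Form the Lagrangian:
  L(x, lambda) = (1/2) x^T Q x + c^T x + lambda^T (A x - b)
Stationarity (grad_x L = 0): Q x + c + A^T lambda = 0.
Primal feasibility: A x = b.

This gives the KKT block system:
  [ Q   A^T ] [ x     ]   [-c ]
  [ A    0  ] [ lambda ] = [ b ]

Solving the linear system:
  x*      = (-1.7125, -4.1875, -0.8625)
  lambda* = (8.85, 3.725)
  f(x*)   = 45.9

x* = (-1.7125, -4.1875, -0.8625), lambda* = (8.85, 3.725)


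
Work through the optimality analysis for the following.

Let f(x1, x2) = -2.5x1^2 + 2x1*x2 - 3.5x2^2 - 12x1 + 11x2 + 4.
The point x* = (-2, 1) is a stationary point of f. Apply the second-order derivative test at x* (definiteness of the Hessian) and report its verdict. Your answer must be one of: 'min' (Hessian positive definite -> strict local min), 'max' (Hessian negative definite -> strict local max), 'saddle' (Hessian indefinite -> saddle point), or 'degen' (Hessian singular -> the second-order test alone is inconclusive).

Compute the Hessian H = grad^2 f:
  H = [[-5, 2], [2, -7]]
Verify stationarity: grad f(x*) = H x* + g = (0, 0).
Eigenvalues of H: -8.2361, -3.7639.
Both eigenvalues < 0, so H is negative definite -> x* is a strict local max.

max


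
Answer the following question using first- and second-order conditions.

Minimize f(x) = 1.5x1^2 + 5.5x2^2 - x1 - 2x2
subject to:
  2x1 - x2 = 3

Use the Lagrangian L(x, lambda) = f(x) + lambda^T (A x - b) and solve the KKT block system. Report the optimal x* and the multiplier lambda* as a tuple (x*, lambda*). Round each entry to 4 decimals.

Form the Lagrangian:
  L(x, lambda) = (1/2) x^T Q x + c^T x + lambda^T (A x - b)
Stationarity (grad_x L = 0): Q x + c + A^T lambda = 0.
Primal feasibility: A x = b.

This gives the KKT block system:
  [ Q   A^T ] [ x     ]   [-c ]
  [ A    0  ] [ lambda ] = [ b ]

Solving the linear system:
  x*      = (1.5106, 0.0213)
  lambda* = (-1.766)
  f(x*)   = 1.8723

x* = (1.5106, 0.0213), lambda* = (-1.766)


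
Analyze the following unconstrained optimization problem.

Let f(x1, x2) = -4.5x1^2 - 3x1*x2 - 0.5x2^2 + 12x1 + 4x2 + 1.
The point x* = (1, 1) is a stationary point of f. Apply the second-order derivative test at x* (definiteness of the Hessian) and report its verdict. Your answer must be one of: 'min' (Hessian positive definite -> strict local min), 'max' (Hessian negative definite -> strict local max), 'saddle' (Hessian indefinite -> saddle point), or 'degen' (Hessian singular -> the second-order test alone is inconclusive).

Compute the Hessian H = grad^2 f:
  H = [[-9, -3], [-3, -1]]
Verify stationarity: grad f(x*) = H x* + g = (0, 0).
Eigenvalues of H: -10, 0.
H has a zero eigenvalue (singular; negative semidefinite but not definite), so H is neither positive definite, negative definite, nor indefinite. The second-order test alone is inconclusive -> degen.
(Indeed, f is constant along the null direction of H through x*, so x* is not a strict local extremum.)

degen


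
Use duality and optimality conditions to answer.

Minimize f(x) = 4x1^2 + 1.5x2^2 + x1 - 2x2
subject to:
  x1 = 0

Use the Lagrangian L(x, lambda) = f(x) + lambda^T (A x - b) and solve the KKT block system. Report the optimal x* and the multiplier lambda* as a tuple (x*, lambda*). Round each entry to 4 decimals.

Form the Lagrangian:
  L(x, lambda) = (1/2) x^T Q x + c^T x + lambda^T (A x - b)
Stationarity (grad_x L = 0): Q x + c + A^T lambda = 0.
Primal feasibility: A x = b.

This gives the KKT block system:
  [ Q   A^T ] [ x     ]   [-c ]
  [ A    0  ] [ lambda ] = [ b ]

Solving the linear system:
  x*      = (0, 0.6667)
  lambda* = (-1)
  f(x*)   = -0.6667

x* = (0, 0.6667), lambda* = (-1)


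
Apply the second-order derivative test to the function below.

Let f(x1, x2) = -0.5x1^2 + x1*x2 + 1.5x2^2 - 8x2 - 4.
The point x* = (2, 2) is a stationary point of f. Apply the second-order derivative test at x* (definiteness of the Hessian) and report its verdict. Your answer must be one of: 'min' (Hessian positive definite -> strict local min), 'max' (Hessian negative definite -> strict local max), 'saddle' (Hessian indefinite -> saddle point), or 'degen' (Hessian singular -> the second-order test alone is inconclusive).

Compute the Hessian H = grad^2 f:
  H = [[-1, 1], [1, 3]]
Verify stationarity: grad f(x*) = H x* + g = (0, 0).
Eigenvalues of H: -1.2361, 3.2361.
Eigenvalues have mixed signs, so H is indefinite -> x* is a saddle point.

saddle


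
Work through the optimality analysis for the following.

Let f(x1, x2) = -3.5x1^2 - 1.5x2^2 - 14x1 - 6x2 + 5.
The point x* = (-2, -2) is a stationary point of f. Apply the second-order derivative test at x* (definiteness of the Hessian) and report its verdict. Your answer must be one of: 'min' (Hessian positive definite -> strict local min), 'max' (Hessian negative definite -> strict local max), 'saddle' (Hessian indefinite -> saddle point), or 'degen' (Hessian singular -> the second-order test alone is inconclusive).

Compute the Hessian H = grad^2 f:
  H = [[-7, 0], [0, -3]]
Verify stationarity: grad f(x*) = H x* + g = (0, 0).
Eigenvalues of H: -7, -3.
Both eigenvalues < 0, so H is negative definite -> x* is a strict local max.

max


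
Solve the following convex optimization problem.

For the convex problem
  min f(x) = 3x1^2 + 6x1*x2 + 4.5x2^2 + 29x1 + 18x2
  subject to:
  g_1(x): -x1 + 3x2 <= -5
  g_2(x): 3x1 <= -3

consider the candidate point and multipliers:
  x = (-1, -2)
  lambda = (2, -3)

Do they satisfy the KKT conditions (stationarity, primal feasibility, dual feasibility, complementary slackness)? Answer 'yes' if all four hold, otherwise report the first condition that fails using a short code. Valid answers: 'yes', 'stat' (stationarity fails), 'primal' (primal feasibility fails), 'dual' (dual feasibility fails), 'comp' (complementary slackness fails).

Gradient of f: grad f(x) = Q x + c = (11, -6)
Constraint values g_i(x) = a_i^T x - b_i:
  g_1((-1, -2)) = 0
  g_2((-1, -2)) = 0
Stationarity residual: grad f(x) + sum_i lambda_i a_i = (0, 0)
  -> stationarity OK
Primal feasibility (all g_i <= 0): OK
Dual feasibility (all lambda_i >= 0): FAILS
Complementary slackness (lambda_i * g_i(x) = 0 for all i): OK

Verdict: the first failing condition is dual_feasibility -> dual.

dual


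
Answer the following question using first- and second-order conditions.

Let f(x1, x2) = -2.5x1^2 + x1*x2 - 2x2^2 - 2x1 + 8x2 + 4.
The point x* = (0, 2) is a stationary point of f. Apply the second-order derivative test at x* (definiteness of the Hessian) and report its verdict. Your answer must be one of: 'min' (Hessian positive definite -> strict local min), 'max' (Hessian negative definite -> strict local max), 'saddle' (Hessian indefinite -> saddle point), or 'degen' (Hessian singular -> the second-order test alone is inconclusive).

Compute the Hessian H = grad^2 f:
  H = [[-5, 1], [1, -4]]
Verify stationarity: grad f(x*) = H x* + g = (0, 0).
Eigenvalues of H: -5.618, -3.382.
Both eigenvalues < 0, so H is negative definite -> x* is a strict local max.

max


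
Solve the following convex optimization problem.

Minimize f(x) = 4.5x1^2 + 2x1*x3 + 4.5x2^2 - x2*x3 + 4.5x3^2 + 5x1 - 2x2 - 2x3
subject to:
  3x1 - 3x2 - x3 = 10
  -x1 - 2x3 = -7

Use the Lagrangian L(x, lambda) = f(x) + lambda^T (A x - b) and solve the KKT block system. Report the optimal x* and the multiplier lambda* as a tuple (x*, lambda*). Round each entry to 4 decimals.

Form the Lagrangian:
  L(x, lambda) = (1/2) x^T Q x + c^T x + lambda^T (A x - b)
Stationarity (grad_x L = 0): Q x + c + A^T lambda = 0.
Primal feasibility: A x = b.

This gives the KKT block system:
  [ Q   A^T ] [ x     ]   [-c ]
  [ A    0  ] [ lambda ] = [ b ]

Solving the linear system:
  x*      = (2.5882, -1.4804, 2.2059)
  lambda* = (-5.8431, 15.1765)
  f(x*)   = 88.0784

x* = (2.5882, -1.4804, 2.2059), lambda* = (-5.8431, 15.1765)


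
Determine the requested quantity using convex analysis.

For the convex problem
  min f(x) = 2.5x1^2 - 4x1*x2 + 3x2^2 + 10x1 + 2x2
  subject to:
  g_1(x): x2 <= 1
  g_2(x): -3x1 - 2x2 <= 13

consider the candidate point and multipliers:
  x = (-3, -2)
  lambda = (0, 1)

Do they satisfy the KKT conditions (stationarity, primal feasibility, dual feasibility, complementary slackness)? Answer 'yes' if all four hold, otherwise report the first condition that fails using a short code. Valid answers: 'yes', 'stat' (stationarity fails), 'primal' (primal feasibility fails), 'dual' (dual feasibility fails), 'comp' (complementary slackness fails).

Gradient of f: grad f(x) = Q x + c = (3, 2)
Constraint values g_i(x) = a_i^T x - b_i:
  g_1((-3, -2)) = -3
  g_2((-3, -2)) = 0
Stationarity residual: grad f(x) + sum_i lambda_i a_i = (0, 0)
  -> stationarity OK
Primal feasibility (all g_i <= 0): OK
Dual feasibility (all lambda_i >= 0): OK
Complementary slackness (lambda_i * g_i(x) = 0 for all i): OK

Verdict: yes, KKT holds.

yes


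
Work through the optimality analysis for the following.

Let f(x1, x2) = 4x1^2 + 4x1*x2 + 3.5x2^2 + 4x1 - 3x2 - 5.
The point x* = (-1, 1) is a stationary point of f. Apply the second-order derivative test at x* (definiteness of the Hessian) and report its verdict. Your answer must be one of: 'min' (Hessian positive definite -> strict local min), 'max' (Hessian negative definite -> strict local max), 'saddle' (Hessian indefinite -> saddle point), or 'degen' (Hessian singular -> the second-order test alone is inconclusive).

Compute the Hessian H = grad^2 f:
  H = [[8, 4], [4, 7]]
Verify stationarity: grad f(x*) = H x* + g = (0, 0).
Eigenvalues of H: 3.4689, 11.5311.
Both eigenvalues > 0, so H is positive definite -> x* is a strict local min.

min


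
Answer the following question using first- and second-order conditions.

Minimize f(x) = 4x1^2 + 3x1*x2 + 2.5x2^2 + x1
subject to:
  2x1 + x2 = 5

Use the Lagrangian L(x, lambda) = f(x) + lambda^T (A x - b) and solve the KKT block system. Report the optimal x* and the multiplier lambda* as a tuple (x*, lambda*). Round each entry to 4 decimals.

Form the Lagrangian:
  L(x, lambda) = (1/2) x^T Q x + c^T x + lambda^T (A x - b)
Stationarity (grad_x L = 0): Q x + c + A^T lambda = 0.
Primal feasibility: A x = b.

This gives the KKT block system:
  [ Q   A^T ] [ x     ]   [-c ]
  [ A    0  ] [ lambda ] = [ b ]

Solving the linear system:
  x*      = (2.125, 0.75)
  lambda* = (-10.125)
  f(x*)   = 26.375

x* = (2.125, 0.75), lambda* = (-10.125)


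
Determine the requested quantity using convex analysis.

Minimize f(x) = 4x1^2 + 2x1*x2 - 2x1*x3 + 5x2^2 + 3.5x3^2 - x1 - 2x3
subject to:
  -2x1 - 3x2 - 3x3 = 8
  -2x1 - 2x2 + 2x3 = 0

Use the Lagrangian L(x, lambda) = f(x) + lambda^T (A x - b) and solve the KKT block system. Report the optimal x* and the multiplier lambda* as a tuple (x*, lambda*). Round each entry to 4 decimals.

Form the Lagrangian:
  L(x, lambda) = (1/2) x^T Q x + c^T x + lambda^T (A x - b)
Stationarity (grad_x L = 0): Q x + c + A^T lambda = 0.
Primal feasibility: A x = b.

This gives the KKT block system:
  [ Q   A^T ] [ x     ]   [-c ]
  [ A    0  ] [ lambda ] = [ b ]

Solving the linear system:
  x*      = (-0.7382, -0.7182, -1.4564)
  lambda* = (-3.2294, 0.515)
  f(x*)   = 14.7431

x* = (-0.7382, -0.7182, -1.4564), lambda* = (-3.2294, 0.515)


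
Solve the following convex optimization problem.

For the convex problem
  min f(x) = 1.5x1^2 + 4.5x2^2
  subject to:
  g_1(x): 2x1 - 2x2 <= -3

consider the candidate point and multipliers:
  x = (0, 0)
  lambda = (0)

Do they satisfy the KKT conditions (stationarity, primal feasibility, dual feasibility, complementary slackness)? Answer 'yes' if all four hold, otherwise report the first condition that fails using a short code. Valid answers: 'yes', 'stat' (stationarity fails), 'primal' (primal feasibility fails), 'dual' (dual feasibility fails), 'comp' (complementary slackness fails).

Gradient of f: grad f(x) = Q x + c = (0, 0)
Constraint values g_i(x) = a_i^T x - b_i:
  g_1((0, 0)) = 3
Stationarity residual: grad f(x) + sum_i lambda_i a_i = (0, 0)
  -> stationarity OK
Primal feasibility (all g_i <= 0): FAILS
Dual feasibility (all lambda_i >= 0): OK
Complementary slackness (lambda_i * g_i(x) = 0 for all i): OK

Verdict: the first failing condition is primal_feasibility -> primal.

primal


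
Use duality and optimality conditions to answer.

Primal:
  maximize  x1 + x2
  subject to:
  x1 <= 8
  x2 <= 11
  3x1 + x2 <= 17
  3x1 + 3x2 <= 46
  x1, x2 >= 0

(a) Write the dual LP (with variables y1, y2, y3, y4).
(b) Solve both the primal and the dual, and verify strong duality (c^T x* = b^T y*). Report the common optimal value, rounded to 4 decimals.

The standard primal-dual pair for 'max c^T x s.t. A x <= b, x >= 0' is:
  Dual:  min b^T y  s.t.  A^T y >= c,  y >= 0.

So the dual LP is:
  minimize  8y1 + 11y2 + 17y3 + 46y4
  subject to:
    y1 + 3y3 + 3y4 >= 1
    y2 + y3 + 3y4 >= 1
    y1, y2, y3, y4 >= 0

Solving the primal: x* = (2, 11).
  primal value c^T x* = 13.
Solving the dual: y* = (0, 0.6667, 0.3333, 0).
  dual value b^T y* = 13.
Strong duality: c^T x* = b^T y*. Confirmed.

13


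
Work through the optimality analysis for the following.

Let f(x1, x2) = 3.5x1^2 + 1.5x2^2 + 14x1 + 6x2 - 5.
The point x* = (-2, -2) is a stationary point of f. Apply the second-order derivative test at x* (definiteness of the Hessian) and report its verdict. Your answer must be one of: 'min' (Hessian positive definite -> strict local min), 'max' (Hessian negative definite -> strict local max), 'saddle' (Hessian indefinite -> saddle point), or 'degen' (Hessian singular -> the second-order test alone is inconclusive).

Compute the Hessian H = grad^2 f:
  H = [[7, 0], [0, 3]]
Verify stationarity: grad f(x*) = H x* + g = (0, 0).
Eigenvalues of H: 3, 7.
Both eigenvalues > 0, so H is positive definite -> x* is a strict local min.

min


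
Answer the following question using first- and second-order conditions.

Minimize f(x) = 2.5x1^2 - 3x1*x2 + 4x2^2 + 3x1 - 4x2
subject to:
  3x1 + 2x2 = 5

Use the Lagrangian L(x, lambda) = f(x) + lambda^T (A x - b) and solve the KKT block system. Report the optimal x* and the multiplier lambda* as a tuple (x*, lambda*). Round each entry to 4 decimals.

Form the Lagrangian:
  L(x, lambda) = (1/2) x^T Q x + c^T x + lambda^T (A x - b)
Stationarity (grad_x L = 0): Q x + c + A^T lambda = 0.
Primal feasibility: A x = b.

This gives the KKT block system:
  [ Q   A^T ] [ x     ]   [-c ]
  [ A    0  ] [ lambda ] = [ b ]

Solving the linear system:
  x*      = (0.8906, 1.1641)
  lambda* = (-1.3203)
  f(x*)   = 2.3086

x* = (0.8906, 1.1641), lambda* = (-1.3203)


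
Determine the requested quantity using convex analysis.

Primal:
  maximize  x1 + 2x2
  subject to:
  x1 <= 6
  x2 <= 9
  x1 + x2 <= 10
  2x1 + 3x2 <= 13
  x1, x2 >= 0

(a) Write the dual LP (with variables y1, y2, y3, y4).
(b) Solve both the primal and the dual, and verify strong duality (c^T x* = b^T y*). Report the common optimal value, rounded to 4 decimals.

The standard primal-dual pair for 'max c^T x s.t. A x <= b, x >= 0' is:
  Dual:  min b^T y  s.t.  A^T y >= c,  y >= 0.

So the dual LP is:
  minimize  6y1 + 9y2 + 10y3 + 13y4
  subject to:
    y1 + y3 + 2y4 >= 1
    y2 + y3 + 3y4 >= 2
    y1, y2, y3, y4 >= 0

Solving the primal: x* = (0, 4.3333).
  primal value c^T x* = 8.6667.
Solving the dual: y* = (0, 0, 0, 0.6667).
  dual value b^T y* = 8.6667.
Strong duality: c^T x* = b^T y*. Confirmed.

8.6667


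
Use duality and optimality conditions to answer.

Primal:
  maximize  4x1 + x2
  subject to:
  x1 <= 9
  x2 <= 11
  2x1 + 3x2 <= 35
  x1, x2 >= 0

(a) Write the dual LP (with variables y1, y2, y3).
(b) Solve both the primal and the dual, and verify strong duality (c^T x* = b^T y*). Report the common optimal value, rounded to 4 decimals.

The standard primal-dual pair for 'max c^T x s.t. A x <= b, x >= 0' is:
  Dual:  min b^T y  s.t.  A^T y >= c,  y >= 0.

So the dual LP is:
  minimize  9y1 + 11y2 + 35y3
  subject to:
    y1 + 2y3 >= 4
    y2 + 3y3 >= 1
    y1, y2, y3 >= 0

Solving the primal: x* = (9, 5.6667).
  primal value c^T x* = 41.6667.
Solving the dual: y* = (3.3333, 0, 0.3333).
  dual value b^T y* = 41.6667.
Strong duality: c^T x* = b^T y*. Confirmed.

41.6667


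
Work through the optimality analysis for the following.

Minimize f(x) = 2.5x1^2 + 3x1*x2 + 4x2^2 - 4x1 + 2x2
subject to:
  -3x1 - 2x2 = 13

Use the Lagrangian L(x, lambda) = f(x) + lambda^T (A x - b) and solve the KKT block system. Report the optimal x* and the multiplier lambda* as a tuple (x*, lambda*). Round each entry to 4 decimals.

Form the Lagrangian:
  L(x, lambda) = (1/2) x^T Q x + c^T x + lambda^T (A x - b)
Stationarity (grad_x L = 0): Q x + c + A^T lambda = 0.
Primal feasibility: A x = b.

This gives the KKT block system:
  [ Q   A^T ] [ x     ]   [-c ]
  [ A    0  ] [ lambda ] = [ b ]

Solving the linear system:
  x*      = (-3.6786, -0.9821)
  lambda* = (-8.4464)
  f(x*)   = 61.2768

x* = (-3.6786, -0.9821), lambda* = (-8.4464)


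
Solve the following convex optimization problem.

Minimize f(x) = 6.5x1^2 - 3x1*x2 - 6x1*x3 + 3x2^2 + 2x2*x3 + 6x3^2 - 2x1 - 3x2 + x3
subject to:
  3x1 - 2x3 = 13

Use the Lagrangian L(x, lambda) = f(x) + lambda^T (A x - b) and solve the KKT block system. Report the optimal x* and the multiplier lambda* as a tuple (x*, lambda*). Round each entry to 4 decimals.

Form the Lagrangian:
  L(x, lambda) = (1/2) x^T Q x + c^T x + lambda^T (A x - b)
Stationarity (grad_x L = 0): Q x + c + A^T lambda = 0.
Primal feasibility: A x = b.

This gives the KKT block system:
  [ Q   A^T ] [ x     ]   [-c ]
  [ A    0  ] [ lambda ] = [ b ]

Solving the linear system:
  x*      = (3.5682, 2.6667, -1.1477)
  lambda* = (-14.4242)
  f(x*)   = 85.6155

x* = (3.5682, 2.6667, -1.1477), lambda* = (-14.4242)


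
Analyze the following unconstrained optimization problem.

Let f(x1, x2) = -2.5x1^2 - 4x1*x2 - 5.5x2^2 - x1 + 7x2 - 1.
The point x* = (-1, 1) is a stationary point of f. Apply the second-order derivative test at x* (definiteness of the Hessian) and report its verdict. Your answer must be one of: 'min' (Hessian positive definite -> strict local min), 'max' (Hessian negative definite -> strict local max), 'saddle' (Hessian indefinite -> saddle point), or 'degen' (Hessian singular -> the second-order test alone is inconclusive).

Compute the Hessian H = grad^2 f:
  H = [[-5, -4], [-4, -11]]
Verify stationarity: grad f(x*) = H x* + g = (0, 0).
Eigenvalues of H: -13, -3.
Both eigenvalues < 0, so H is negative definite -> x* is a strict local max.

max


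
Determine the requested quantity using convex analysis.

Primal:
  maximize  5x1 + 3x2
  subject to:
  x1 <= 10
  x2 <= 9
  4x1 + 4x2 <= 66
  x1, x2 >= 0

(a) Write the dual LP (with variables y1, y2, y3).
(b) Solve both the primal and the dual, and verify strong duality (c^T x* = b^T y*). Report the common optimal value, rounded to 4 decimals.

The standard primal-dual pair for 'max c^T x s.t. A x <= b, x >= 0' is:
  Dual:  min b^T y  s.t.  A^T y >= c,  y >= 0.

So the dual LP is:
  minimize  10y1 + 9y2 + 66y3
  subject to:
    y1 + 4y3 >= 5
    y2 + 4y3 >= 3
    y1, y2, y3 >= 0

Solving the primal: x* = (10, 6.5).
  primal value c^T x* = 69.5.
Solving the dual: y* = (2, 0, 0.75).
  dual value b^T y* = 69.5.
Strong duality: c^T x* = b^T y*. Confirmed.

69.5


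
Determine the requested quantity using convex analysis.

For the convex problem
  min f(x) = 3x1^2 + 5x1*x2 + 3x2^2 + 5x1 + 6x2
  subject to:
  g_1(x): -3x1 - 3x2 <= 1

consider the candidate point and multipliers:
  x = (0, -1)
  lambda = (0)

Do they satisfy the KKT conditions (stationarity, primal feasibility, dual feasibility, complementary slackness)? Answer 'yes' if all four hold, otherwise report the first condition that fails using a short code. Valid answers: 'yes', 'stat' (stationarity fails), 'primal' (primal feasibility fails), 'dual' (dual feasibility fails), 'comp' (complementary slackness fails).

Gradient of f: grad f(x) = Q x + c = (0, 0)
Constraint values g_i(x) = a_i^T x - b_i:
  g_1((0, -1)) = 2
Stationarity residual: grad f(x) + sum_i lambda_i a_i = (0, 0)
  -> stationarity OK
Primal feasibility (all g_i <= 0): FAILS
Dual feasibility (all lambda_i >= 0): OK
Complementary slackness (lambda_i * g_i(x) = 0 for all i): OK

Verdict: the first failing condition is primal_feasibility -> primal.

primal


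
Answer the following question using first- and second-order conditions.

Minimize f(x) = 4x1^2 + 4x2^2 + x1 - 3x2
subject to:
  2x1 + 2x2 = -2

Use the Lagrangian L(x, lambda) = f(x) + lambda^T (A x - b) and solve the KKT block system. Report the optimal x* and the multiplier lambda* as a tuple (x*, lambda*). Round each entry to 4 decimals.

Form the Lagrangian:
  L(x, lambda) = (1/2) x^T Q x + c^T x + lambda^T (A x - b)
Stationarity (grad_x L = 0): Q x + c + A^T lambda = 0.
Primal feasibility: A x = b.

This gives the KKT block system:
  [ Q   A^T ] [ x     ]   [-c ]
  [ A    0  ] [ lambda ] = [ b ]

Solving the linear system:
  x*      = (-0.75, -0.25)
  lambda* = (2.5)
  f(x*)   = 2.5

x* = (-0.75, -0.25), lambda* = (2.5)


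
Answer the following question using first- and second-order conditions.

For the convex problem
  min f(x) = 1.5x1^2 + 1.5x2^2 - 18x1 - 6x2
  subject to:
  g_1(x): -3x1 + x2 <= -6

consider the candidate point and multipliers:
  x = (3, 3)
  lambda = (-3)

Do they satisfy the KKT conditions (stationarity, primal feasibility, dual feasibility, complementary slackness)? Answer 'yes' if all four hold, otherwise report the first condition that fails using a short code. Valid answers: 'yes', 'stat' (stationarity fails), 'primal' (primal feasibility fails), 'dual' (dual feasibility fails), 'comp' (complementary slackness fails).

Gradient of f: grad f(x) = Q x + c = (-9, 3)
Constraint values g_i(x) = a_i^T x - b_i:
  g_1((3, 3)) = 0
Stationarity residual: grad f(x) + sum_i lambda_i a_i = (0, 0)
  -> stationarity OK
Primal feasibility (all g_i <= 0): OK
Dual feasibility (all lambda_i >= 0): FAILS
Complementary slackness (lambda_i * g_i(x) = 0 for all i): OK

Verdict: the first failing condition is dual_feasibility -> dual.

dual


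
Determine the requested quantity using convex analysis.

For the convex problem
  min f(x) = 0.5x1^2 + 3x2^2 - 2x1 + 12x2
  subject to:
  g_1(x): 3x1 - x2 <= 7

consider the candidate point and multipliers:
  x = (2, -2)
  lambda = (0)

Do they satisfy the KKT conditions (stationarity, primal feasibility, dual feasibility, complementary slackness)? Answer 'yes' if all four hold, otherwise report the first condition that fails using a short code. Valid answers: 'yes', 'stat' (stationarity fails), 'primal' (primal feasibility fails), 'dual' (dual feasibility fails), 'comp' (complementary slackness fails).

Gradient of f: grad f(x) = Q x + c = (0, 0)
Constraint values g_i(x) = a_i^T x - b_i:
  g_1((2, -2)) = 1
Stationarity residual: grad f(x) + sum_i lambda_i a_i = (0, 0)
  -> stationarity OK
Primal feasibility (all g_i <= 0): FAILS
Dual feasibility (all lambda_i >= 0): OK
Complementary slackness (lambda_i * g_i(x) = 0 for all i): OK

Verdict: the first failing condition is primal_feasibility -> primal.

primal


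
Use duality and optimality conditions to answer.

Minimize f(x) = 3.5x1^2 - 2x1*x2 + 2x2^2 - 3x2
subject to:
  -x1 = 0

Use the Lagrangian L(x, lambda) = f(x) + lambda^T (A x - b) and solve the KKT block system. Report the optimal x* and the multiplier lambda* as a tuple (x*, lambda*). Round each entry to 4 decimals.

Form the Lagrangian:
  L(x, lambda) = (1/2) x^T Q x + c^T x + lambda^T (A x - b)
Stationarity (grad_x L = 0): Q x + c + A^T lambda = 0.
Primal feasibility: A x = b.

This gives the KKT block system:
  [ Q   A^T ] [ x     ]   [-c ]
  [ A    0  ] [ lambda ] = [ b ]

Solving the linear system:
  x*      = (0, 0.75)
  lambda* = (-1.5)
  f(x*)   = -1.125

x* = (0, 0.75), lambda* = (-1.5)


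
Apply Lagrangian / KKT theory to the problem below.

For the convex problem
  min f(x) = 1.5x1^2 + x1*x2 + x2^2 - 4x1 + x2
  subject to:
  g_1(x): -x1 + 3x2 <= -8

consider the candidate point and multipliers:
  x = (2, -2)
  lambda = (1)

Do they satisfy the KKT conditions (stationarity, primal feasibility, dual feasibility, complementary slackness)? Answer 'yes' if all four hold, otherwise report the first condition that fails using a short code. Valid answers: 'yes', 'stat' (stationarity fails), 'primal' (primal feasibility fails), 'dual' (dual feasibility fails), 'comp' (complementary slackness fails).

Gradient of f: grad f(x) = Q x + c = (0, -1)
Constraint values g_i(x) = a_i^T x - b_i:
  g_1((2, -2)) = 0
Stationarity residual: grad f(x) + sum_i lambda_i a_i = (-1, 2)
  -> stationarity FAILS
Primal feasibility (all g_i <= 0): OK
Dual feasibility (all lambda_i >= 0): OK
Complementary slackness (lambda_i * g_i(x) = 0 for all i): OK

Verdict: the first failing condition is stationarity -> stat.

stat
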